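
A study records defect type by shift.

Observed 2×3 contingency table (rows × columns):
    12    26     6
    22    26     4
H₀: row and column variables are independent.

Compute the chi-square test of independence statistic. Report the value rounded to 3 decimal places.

Row totals [44, 52], col totals [34, 52, 10], n=96
χ² = (12−15.58)²/15.58 + (26−23.83)²/23.83 + (6−4.58)²/4.58 + (22−18.42)²/18.42 + (26−28.17)²/28.17 + (4−5.42)²/5.42 = 2.6932
df = 2

test statistic = 2.693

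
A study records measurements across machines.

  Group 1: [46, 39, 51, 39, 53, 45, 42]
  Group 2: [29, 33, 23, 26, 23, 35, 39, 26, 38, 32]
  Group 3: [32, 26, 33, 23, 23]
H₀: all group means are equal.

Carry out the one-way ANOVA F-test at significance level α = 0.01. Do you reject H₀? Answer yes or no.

Group means [45.00, 30.40, 27.40], grand mean 34.364
SSB = Σnᵢ(x̄ᵢ−x̄)² = 1191.491; SSW = ΣΣ(x−x̄ᵢ)² = 587.600
MSB = 1191.491/2 = 595.7455; MSW = 587.600/19 = 30.9263
F = MSB/MSW = 19.2634
df = (2, 19)
p-value (upper-tail) = 0.00003
At α=0.01: p < α → reject H₀

reject H₀: yes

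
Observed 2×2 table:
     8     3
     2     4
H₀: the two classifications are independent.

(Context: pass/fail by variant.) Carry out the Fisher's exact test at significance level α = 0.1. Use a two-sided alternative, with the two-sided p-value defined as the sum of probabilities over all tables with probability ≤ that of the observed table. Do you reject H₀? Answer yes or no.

reject H₀: no

Margins: r₁=11, r₂=6, c₁=10, c₂=7, n=17
p_obs = C(11,8)·C(6,2)/C(17,10); sum pmf over tables with pmf ≤ p_obs
p-value (two-sided) = 0.16176
At α=0.1: p ≥ α → fail to reject H₀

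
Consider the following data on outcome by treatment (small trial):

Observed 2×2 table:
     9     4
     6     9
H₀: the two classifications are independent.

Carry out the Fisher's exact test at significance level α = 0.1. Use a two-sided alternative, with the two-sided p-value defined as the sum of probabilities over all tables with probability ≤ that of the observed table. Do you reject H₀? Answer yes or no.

Margins: r₁=13, r₂=15, c₁=15, c₂=13, n=28
p_obs = C(13,9)·C(15,6)/C(28,15); sum pmf over tables with pmf ≤ p_obs
p-value (two-sided) = 0.15128
At α=0.1: p ≥ α → fail to reject H₀

reject H₀: no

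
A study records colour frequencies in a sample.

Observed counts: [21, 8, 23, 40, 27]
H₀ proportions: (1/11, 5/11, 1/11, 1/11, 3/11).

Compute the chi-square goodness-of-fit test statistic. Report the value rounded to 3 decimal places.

test statistic = 142.208

n = 119; E_i = n·p_i = [10.82, 54.09, 10.82, 10.82, 32.45]
χ² = (21−10.82)²/10.82 + (8−54.09)²/54.09 + (23−10.82)²/10.82 + (40−10.82)²/10.82 + (27−32.45)²/32.45 = 142.2084
df = 4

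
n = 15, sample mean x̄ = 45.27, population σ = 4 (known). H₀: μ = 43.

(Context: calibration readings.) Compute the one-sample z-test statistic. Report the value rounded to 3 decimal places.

test statistic = 2.198

SE = σ/√n = 4/√15 = 1.0328
z = (x̄−μ₀)/SE = (45.27−43)/1.0328 = 2.1979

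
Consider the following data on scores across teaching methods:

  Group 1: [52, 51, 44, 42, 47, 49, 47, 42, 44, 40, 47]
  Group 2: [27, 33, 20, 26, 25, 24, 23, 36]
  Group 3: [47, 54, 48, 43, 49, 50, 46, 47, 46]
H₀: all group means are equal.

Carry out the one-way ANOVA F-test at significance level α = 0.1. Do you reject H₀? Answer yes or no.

reject H₀: yes

Group means [45.91, 26.75, 47.78], grand mean 41.036
SSB = Σnᵢ(x̄ᵢ−x̄)² = 2303.000; SSW = ΣΣ(x−x̄ᵢ)² = 419.965
MSB = 2303.000/2 = 1151.4998; MSW = 419.965/25 = 16.7986
F = MSB/MSW = 68.5474
df = (2, 25)
p-value (upper-tail) = 0.00000
At α=0.1: p < α → reject H₀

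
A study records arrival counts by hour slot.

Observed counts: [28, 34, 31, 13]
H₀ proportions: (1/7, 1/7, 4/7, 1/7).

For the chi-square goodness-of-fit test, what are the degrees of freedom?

degrees of freedom = 3

df = k − 1 = 4 − 1 = 3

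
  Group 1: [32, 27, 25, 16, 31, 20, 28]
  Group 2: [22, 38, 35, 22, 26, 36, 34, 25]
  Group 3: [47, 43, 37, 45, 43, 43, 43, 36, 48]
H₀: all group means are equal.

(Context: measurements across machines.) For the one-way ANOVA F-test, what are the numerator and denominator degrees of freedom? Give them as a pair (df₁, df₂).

k = 3 groups, N = 24 total
df = (k−1, N−k) = (3−1, 24−3) = (2, 21)

degrees of freedom = [2, 21]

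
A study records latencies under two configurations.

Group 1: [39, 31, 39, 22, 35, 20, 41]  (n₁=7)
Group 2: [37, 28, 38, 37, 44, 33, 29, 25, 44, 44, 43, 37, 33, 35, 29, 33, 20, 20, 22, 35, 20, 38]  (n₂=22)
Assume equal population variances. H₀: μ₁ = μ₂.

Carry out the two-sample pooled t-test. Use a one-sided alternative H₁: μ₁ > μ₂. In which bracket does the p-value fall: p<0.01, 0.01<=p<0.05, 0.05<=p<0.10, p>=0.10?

p-value bracket: p>=0.10

x̄₁=32.429, s₁=8.482, n₁=7
x̄₂=32.909, s₂=7.922, n₂=22
s_p² = [6·8.482² + 21·7.922²]/27 = 64.7975
SE = √(s_p²·(1/7+1/22)) = 3.4932
t = (32.429−32.909)/3.4932 = -0.1376
df = 27
p-value (one-sided, H₁ greater) = 0.55420
→ bracket: p>=0.10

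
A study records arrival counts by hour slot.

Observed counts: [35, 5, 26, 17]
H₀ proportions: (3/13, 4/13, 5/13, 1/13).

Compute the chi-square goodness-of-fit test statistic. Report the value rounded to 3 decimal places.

n = 83; E_i = n·p_i = [19.15, 25.54, 31.92, 6.38]
χ² = (35−19.15)²/19.15 + (5−25.54)²/25.54 + (26−31.92)²/31.92 + (17−6.38)²/6.38 = 48.3757
df = 3

test statistic = 48.376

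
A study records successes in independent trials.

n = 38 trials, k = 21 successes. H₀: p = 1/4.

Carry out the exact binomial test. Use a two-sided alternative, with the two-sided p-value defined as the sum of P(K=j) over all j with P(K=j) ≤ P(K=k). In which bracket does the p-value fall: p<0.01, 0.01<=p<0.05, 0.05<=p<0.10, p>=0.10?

Exact binomial: n=38, k=21, p₀=1/4=0.2500
P(X=j) = C(n,j)·p₀^j·(1−p₀)^(n−j); p = Σ P(X=j) over j with P(X=j) ≤ P(X=21)
p-value (two-sided) = 0.00008
→ bracket: p<0.01

p-value bracket: p<0.01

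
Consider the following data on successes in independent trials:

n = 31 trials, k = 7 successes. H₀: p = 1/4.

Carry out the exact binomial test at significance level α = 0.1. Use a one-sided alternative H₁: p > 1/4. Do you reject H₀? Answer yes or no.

Exact binomial: n=31, k=7, p₀=1/4=0.2500
P(X≥7) from Σ C(n,i)·p₀^i·(1−p₀)^(n−i)
p-value (one-sided, H₁ greater) = 0.68831
At α=0.1: p ≥ α → fail to reject H₀

reject H₀: no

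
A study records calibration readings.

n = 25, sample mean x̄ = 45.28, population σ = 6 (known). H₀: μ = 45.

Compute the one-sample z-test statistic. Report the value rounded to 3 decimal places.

SE = σ/√n = 6/√25 = 1.2000
z = (x̄−μ₀)/SE = (45.28−45)/1.2000 = 0.2333

test statistic = 0.233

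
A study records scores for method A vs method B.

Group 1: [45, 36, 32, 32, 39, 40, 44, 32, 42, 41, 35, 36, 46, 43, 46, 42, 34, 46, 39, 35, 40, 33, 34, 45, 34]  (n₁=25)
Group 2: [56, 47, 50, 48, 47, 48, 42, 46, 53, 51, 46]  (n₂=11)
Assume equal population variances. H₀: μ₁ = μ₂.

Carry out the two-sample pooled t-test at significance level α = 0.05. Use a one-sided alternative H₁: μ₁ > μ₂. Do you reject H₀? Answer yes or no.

x̄₁=38.840, s₁=4.964, n₁=25
x̄₂=48.545, s₂=3.804, n₂=11
s_p² = [24·4.964² + 10·3.804²]/34 = 21.6496
SE = √(s_p²·(1/25+1/11)) = 1.6835
t = (38.840−48.545)/1.6835 = -5.7651
df = 34
p-value (one-sided, H₁ greater) = 1.00000
At α=0.05: p ≥ α → fail to reject H₀

reject H₀: no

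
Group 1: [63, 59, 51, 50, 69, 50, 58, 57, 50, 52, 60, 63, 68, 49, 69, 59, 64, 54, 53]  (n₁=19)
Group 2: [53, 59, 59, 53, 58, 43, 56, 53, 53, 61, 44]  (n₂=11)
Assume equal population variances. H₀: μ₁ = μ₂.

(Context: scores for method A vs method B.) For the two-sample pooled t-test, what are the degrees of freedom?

df = n₁ + n₂ − 2 = 19 + 11 − 2 = 28

degrees of freedom = 28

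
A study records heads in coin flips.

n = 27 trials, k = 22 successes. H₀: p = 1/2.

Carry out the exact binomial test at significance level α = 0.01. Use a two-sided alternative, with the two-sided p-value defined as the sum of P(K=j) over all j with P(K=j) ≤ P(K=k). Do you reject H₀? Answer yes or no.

reject H₀: yes

Exact binomial: n=27, k=22, p₀=1/2=0.5000
P(X=j) = C(n,j)·p₀^j·(1−p₀)^(n−j); p = Σ P(X=j) over j with P(X=j) ≤ P(X=22)
p-value (two-sided) = 0.00151
At α=0.01: p < α → reject H₀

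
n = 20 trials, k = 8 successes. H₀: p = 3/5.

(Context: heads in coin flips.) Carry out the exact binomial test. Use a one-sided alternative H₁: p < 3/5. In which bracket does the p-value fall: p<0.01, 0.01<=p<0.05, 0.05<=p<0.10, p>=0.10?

p-value bracket: 0.05<=p<0.10

Exact binomial: n=20, k=8, p₀=3/5=0.6000
P(X≤8) from Σ C(n,i)·p₀^i·(1−p₀)^(n−i)
p-value (one-sided, H₁ less) = 0.05653
→ bracket: 0.05<=p<0.10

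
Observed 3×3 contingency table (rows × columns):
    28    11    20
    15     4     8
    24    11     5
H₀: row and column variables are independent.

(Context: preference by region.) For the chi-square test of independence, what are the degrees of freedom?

df = (r−1)(c−1) = (3−1)·(3−1) = 4

degrees of freedom = 4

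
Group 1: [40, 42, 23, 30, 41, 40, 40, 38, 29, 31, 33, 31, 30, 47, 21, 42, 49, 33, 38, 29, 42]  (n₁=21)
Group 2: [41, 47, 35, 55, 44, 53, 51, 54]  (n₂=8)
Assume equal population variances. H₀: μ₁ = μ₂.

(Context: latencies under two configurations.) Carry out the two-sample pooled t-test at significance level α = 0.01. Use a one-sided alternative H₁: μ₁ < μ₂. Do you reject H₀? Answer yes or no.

x̄₁=35.667, s₁=7.445, n₁=21
x̄₂=47.500, s₂=7.091, n₂=8
s_p² = [20·7.445² + 7·7.091²]/27 = 54.0988
SE = √(s_p²·(1/21+1/8)) = 3.0559
t = (35.667−47.500)/3.0559 = -3.8723
df = 27
p-value (one-sided, H₁ less) = 0.00031
At α=0.01: p < α → reject H₀

reject H₀: yes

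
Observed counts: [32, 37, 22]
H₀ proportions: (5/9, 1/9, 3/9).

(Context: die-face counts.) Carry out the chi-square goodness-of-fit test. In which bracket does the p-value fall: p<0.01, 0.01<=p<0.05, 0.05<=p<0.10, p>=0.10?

n = 91; E_i = n·p_i = [50.56, 10.11, 30.33]
χ² = (32−50.56)²/50.56 + (37−10.11)²/10.11 + (22−30.33)²/30.33 = 80.6066
df = 2
p-value (upper-tail) = 0.00000
→ bracket: p<0.01

p-value bracket: p<0.01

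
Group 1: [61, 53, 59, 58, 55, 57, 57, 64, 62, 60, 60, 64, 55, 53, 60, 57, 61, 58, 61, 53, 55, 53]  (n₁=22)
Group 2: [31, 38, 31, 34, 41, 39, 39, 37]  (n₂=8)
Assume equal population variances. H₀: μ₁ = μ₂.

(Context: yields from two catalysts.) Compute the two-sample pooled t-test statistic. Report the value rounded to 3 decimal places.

test statistic = 14.702

x̄₁=58.000, s₁=3.505, n₁=22
x̄₂=36.250, s₂=3.808, n₂=8
s_p² = [21·3.505² + 7·3.808²]/28 = 12.8393
SE = √(s_p²·(1/22+1/8)) = 1.4794
t = (58.000−36.250)/1.4794 = 14.7023
df = 28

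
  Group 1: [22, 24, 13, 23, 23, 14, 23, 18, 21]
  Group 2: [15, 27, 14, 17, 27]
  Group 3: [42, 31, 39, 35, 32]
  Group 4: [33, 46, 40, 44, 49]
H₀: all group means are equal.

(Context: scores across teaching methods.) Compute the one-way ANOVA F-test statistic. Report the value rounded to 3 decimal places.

Group means [20.11, 20.00, 35.80, 42.40], grand mean 28.000
SSB = Σnᵢ(x̄ᵢ−x̄)² = 2221.111; SSW = ΣΣ(x−x̄ᵢ)² = 544.889
MSB = 2221.111/3 = 740.3704; MSW = 544.889/20 = 27.2444
F = MSB/MSW = 27.1751
df = (3, 20)

test statistic = 27.175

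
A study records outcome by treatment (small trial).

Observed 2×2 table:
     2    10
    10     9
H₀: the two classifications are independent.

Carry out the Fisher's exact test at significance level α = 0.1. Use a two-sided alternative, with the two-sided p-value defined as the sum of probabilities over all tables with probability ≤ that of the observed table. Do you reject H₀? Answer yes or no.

reject H₀: yes

Margins: r₁=12, r₂=19, c₁=12, c₂=19, n=31
p_obs = C(12,2)·C(19,10)/C(31,12); sum pmf over tables with pmf ≤ p_obs
p-value (two-sided) = 0.06518
At α=0.1: p < α → reject H₀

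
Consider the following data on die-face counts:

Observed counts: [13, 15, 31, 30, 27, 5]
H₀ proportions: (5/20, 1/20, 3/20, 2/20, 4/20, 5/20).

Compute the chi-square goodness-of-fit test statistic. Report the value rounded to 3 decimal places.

test statistic = 80.055

n = 121; E_i = n·p_i = [30.25, 6.05, 18.15, 12.10, 24.20, 30.25]
χ² = (13−30.25)²/30.25 + (15−6.05)²/6.05 + (31−18.15)²/18.15 + (30−12.10)²/12.10 + (27−24.20)²/24.20 + (5−30.25)²/30.25 = 80.0551
df = 5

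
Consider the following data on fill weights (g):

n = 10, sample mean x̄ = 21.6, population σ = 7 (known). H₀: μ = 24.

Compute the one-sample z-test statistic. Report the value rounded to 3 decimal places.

SE = σ/√n = 7/√10 = 2.2136
z = (x̄−μ₀)/SE = (21.6−24)/2.2136 = -1.0842

test statistic = -1.084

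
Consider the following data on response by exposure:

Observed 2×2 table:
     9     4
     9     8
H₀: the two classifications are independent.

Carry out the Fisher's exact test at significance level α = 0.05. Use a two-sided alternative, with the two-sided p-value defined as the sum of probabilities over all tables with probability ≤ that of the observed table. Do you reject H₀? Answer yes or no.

reject H₀: no

Margins: r₁=13, r₂=17, c₁=18, c₂=12, n=30
p_obs = C(13,9)·C(17,9)/C(30,18); sum pmf over tables with pmf ≤ p_obs
p-value (two-sided) = 0.46508
At α=0.05: p ≥ α → fail to reject H₀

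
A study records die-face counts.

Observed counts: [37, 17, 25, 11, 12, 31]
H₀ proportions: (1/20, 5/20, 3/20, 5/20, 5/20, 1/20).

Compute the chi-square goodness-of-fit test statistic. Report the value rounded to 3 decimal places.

n = 133; E_i = n·p_i = [6.65, 33.25, 19.95, 33.25, 33.25, 6.65]
χ² = (37−6.65)²/6.65 + (17−33.25)²/33.25 + (25−19.95)²/19.95 + (11−33.25)²/33.25 + (12−33.25)²/33.25 + (31−6.65)²/6.65 = 265.3659
df = 5

test statistic = 265.366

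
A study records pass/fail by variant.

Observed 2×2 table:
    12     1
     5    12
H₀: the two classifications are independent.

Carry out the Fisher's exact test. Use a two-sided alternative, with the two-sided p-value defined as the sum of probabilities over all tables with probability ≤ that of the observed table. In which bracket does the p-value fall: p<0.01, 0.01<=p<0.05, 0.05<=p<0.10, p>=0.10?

Margins: r₁=13, r₂=17, c₁=17, c₂=13, n=30
p_obs = C(13,12)·C(17,5)/C(30,17); sum pmf over tables with pmf ≤ p_obs
p-value (two-sided) = 0.00078
→ bracket: p<0.01

p-value bracket: p<0.01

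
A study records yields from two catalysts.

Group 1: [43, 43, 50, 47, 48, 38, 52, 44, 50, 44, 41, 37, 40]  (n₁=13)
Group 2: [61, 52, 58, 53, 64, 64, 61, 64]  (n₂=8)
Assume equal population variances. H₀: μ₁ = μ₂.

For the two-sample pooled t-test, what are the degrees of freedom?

df = n₁ + n₂ − 2 = 13 + 8 − 2 = 19

degrees of freedom = 19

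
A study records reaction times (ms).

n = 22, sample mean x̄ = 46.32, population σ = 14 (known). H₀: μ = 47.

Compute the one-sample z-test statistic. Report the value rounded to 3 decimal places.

test statistic = -0.228

SE = σ/√n = 14/√22 = 2.9848
z = (x̄−μ₀)/SE = (46.32−47)/2.9848 = -0.2278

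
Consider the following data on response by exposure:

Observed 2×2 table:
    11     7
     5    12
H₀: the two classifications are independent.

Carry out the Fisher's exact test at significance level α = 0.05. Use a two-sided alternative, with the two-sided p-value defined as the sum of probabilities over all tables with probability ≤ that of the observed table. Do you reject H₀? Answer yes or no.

reject H₀: no

Margins: r₁=18, r₂=17, c₁=16, c₂=19, n=35
p_obs = C(18,11)·C(17,5)/C(35,16); sum pmf over tables with pmf ≤ p_obs
p-value (two-sided) = 0.09222
At α=0.05: p ≥ α → fail to reject H₀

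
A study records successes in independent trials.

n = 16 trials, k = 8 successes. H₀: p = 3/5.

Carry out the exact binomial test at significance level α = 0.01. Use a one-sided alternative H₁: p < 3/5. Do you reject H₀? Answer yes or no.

reject H₀: no

Exact binomial: n=16, k=8, p₀=3/5=0.6000
P(X≤8) from Σ C(n,i)·p₀^i·(1−p₀)^(n−i)
p-value (one-sided, H₁ less) = 0.28394
At α=0.01: p ≥ α → fail to reject H₀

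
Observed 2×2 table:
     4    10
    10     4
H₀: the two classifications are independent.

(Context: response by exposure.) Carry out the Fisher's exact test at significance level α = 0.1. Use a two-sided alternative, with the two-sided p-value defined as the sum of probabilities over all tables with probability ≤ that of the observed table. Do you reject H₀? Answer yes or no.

Margins: r₁=14, r₂=14, c₁=14, c₂=14, n=28
p_obs = C(14,4)·C(14,10)/C(28,14); sum pmf over tables with pmf ≤ p_obs
p-value (two-sided) = 0.05698
At α=0.1: p < α → reject H₀

reject H₀: yes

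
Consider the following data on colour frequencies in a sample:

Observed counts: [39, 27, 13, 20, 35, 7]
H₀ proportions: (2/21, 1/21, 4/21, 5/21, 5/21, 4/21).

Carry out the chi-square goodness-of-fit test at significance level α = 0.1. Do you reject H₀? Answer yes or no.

n = 141; E_i = n·p_i = [13.43, 6.71, 26.86, 33.57, 33.57, 26.86]
χ² = (39−13.43)²/13.43 + (27−6.71)²/6.71 + (13−26.86)²/26.86 + (20−33.57)²/33.57 + (35−33.57)²/33.57 + (7−26.86)²/26.86 = 137.3617
df = 5
p-value (upper-tail) = 0.00000
At α=0.1: p < α → reject H₀

reject H₀: yes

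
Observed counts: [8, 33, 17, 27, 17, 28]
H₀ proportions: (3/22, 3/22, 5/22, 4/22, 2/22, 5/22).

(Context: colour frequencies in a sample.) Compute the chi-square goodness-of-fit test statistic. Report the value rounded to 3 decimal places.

n = 130; E_i = n·p_i = [17.73, 17.73, 29.55, 23.64, 11.82, 29.55]
χ² = (8−17.73)²/17.73 + (33−17.73)²/17.73 + (17−29.55)²/29.55 + (27−23.64)²/23.64 + (17−11.82)²/11.82 + (28−29.55)²/29.55 = 26.6541
df = 5

test statistic = 26.654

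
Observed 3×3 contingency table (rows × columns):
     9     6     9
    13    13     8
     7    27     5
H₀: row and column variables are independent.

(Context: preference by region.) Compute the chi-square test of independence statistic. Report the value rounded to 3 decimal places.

test statistic = 14.184

Row totals [24, 34, 39], col totals [29, 46, 22], n=97
χ² = (9−7.18)²/7.18 + (6−11.38)²/11.38 + (9−5.44)²/5.44 + (13−10.16)²/10.16 + (13−16.12)²/16.12 + (8−7.71)²/7.71 + (7−11.66)²/11.66 + (27−18.49)²/18.49 + (5−8.85)²/8.85 = 14.1844
df = 4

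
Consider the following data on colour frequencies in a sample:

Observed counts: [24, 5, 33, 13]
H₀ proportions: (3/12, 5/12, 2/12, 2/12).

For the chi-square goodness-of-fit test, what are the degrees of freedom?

degrees of freedom = 3

df = k − 1 = 4 − 1 = 3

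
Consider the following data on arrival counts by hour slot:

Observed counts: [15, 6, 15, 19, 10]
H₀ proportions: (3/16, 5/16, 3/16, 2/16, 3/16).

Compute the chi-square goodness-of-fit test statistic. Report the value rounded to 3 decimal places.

n = 65; E_i = n·p_i = [12.19, 20.31, 12.19, 8.12, 12.19]
χ² = (15−12.19)²/12.19 + (6−20.31)²/20.31 + (15−12.19)²/12.19 + (19−8.12)²/8.12 + (10−12.19)²/12.19 = 26.3313
df = 4

test statistic = 26.331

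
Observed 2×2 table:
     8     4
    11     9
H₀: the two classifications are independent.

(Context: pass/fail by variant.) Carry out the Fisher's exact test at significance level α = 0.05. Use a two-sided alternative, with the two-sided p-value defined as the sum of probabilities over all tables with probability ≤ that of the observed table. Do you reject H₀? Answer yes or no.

Margins: r₁=12, r₂=20, c₁=19, c₂=13, n=32
p_obs = C(12,8)·C(20,11)/C(32,19); sum pmf over tables with pmf ≤ p_obs
p-value (two-sided) = 0.71279
At α=0.05: p ≥ α → fail to reject H₀

reject H₀: no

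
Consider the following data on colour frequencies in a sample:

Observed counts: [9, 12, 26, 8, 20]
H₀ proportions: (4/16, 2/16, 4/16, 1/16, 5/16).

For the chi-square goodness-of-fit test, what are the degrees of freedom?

degrees of freedom = 4

df = k − 1 = 5 − 1 = 4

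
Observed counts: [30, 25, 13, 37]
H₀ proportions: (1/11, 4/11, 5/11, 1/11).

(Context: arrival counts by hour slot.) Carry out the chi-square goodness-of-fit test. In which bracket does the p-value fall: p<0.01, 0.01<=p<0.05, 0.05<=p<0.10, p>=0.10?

p-value bracket: p<0.01

n = 105; E_i = n·p_i = [9.55, 38.18, 47.73, 9.55]
χ² = (30−9.55)²/9.55 + (25−38.18)²/38.18 + (13−47.73)²/47.73 + (37−9.55)²/9.55 = 152.6148
df = 3
p-value (upper-tail) = 0.00000
→ bracket: p<0.01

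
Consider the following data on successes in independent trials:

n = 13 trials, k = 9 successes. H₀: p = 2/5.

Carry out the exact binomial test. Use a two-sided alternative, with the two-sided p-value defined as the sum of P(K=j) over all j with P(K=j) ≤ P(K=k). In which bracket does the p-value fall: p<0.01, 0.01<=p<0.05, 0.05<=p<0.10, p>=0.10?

p-value bracket: 0.01<=p<0.05

Exact binomial: n=13, k=9, p₀=2/5=0.4000
P(X=j) = C(n,j)·p₀^j·(1−p₀)^(n−j); p = Σ P(X=j) over j with P(X=j) ≤ P(X=9)
p-value (two-sided) = 0.04471
→ bracket: 0.01<=p<0.05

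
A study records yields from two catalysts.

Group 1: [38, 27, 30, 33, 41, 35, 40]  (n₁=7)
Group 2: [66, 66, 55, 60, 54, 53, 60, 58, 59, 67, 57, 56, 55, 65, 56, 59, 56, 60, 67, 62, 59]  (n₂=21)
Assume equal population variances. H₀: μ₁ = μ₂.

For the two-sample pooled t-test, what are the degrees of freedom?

df = n₁ + n₂ − 2 = 7 + 21 − 2 = 26

degrees of freedom = 26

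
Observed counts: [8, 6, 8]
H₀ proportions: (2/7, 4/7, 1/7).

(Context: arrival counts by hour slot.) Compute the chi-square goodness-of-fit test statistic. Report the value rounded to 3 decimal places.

test statistic = 11.409

n = 22; E_i = n·p_i = [6.29, 12.57, 3.14]
χ² = (8−6.29)²/6.29 + (6−12.57)²/12.57 + (8−3.14)²/3.14 = 11.4091
df = 2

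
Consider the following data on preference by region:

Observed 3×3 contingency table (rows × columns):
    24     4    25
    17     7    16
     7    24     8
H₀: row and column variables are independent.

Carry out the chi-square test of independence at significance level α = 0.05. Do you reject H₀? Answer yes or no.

reject H₀: yes

Row totals [53, 40, 39], col totals [48, 35, 49], n=132
χ² = (24−19.27)²/19.27 + (4−14.05)²/14.05 + (25−19.67)²/19.67 + (17−14.55)²/14.55 + (7−10.61)²/10.61 + (16−14.85)²/14.85 + (7−14.18)²/14.18 + (24−10.34)²/10.34 + (8−14.48)²/14.48 = 36.0993
df = 4
p-value (upper-tail) = 0.00000
At α=0.05: p < α → reject H₀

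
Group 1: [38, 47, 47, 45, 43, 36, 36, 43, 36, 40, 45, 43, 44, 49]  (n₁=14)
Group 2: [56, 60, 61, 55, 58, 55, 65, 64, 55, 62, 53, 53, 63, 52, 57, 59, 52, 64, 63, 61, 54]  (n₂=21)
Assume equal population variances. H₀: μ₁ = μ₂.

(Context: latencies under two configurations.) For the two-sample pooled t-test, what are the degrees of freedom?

df = n₁ + n₂ − 2 = 14 + 21 − 2 = 33

degrees of freedom = 33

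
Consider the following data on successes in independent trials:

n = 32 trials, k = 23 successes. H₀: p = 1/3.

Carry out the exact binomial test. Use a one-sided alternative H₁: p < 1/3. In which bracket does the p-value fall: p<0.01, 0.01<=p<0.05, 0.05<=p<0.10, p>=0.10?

p-value bracket: p>=0.10

Exact binomial: n=32, k=23, p₀=1/3=0.3333
P(X≤23) from Σ C(n,i)·p₀^i·(1−p₀)^(n−i)
p-value (one-sided, H₁ less) = 1.00000
→ bracket: p>=0.10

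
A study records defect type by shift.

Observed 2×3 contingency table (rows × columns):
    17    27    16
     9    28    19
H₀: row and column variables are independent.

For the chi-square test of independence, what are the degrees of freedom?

degrees of freedom = 2

df = (r−1)(c−1) = (2−1)·(3−1) = 2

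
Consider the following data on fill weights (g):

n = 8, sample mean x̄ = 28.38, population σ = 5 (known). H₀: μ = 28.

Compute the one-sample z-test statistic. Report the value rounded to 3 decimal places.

test statistic = 0.215

SE = σ/√n = 5/√8 = 1.7678
z = (x̄−μ₀)/SE = (28.38−28)/1.7678 = 0.2150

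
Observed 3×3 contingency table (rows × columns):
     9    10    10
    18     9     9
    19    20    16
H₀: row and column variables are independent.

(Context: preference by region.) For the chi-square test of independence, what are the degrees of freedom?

degrees of freedom = 4

df = (r−1)(c−1) = (3−1)·(3−1) = 4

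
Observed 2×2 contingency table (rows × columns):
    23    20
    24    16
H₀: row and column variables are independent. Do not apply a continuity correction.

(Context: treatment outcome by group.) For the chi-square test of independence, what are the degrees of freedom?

df = (r−1)(c−1) = (2−1)·(2−1) = 1

degrees of freedom = 1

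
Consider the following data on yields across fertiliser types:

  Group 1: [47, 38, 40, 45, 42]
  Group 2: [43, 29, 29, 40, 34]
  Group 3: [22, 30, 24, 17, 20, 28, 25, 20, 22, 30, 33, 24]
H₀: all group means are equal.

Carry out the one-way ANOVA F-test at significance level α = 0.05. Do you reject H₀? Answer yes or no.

reject H₀: yes

Group means [42.40, 35.00, 24.58], grand mean 31.000
SSB = Σnᵢ(x̄ᵢ−x̄)² = 1223.883; SSW = ΣΣ(x−x̄ᵢ)² = 470.117
MSB = 1223.883/2 = 611.9417; MSW = 470.117/19 = 24.7430
F = MSB/MSW = 24.7319
df = (2, 19)
p-value (upper-tail) = 0.00001
At α=0.05: p < α → reject H₀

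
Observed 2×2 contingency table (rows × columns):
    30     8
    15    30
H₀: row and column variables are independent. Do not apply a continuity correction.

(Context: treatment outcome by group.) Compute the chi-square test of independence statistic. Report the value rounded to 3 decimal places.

test statistic = 17.269

Row totals [38, 45], col totals [45, 38], n=83
χ² = (30−20.60)²/20.60 + (8−17.40)²/17.40 + (15−24.40)²/24.40 + (30−20.60)²/20.60 = 17.2693
df = 1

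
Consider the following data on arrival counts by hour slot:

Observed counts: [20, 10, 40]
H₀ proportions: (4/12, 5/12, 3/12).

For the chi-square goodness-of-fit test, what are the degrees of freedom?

degrees of freedom = 2

df = k − 1 = 3 − 1 = 2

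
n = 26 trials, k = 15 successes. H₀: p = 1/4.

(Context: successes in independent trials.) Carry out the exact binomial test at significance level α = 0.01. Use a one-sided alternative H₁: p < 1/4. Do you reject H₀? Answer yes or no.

reject H₀: no

Exact binomial: n=26, k=15, p₀=1/4=0.2500
P(X≤15) from Σ C(n,i)·p₀^i·(1−p₀)^(n−i)
p-value (one-sided, H₁ less) = 0.99991
At α=0.01: p ≥ α → fail to reject H₀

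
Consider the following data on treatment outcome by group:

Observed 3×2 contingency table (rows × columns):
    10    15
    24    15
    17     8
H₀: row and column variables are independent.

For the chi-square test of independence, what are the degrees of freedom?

degrees of freedom = 2

df = (r−1)(c−1) = (3−1)·(2−1) = 2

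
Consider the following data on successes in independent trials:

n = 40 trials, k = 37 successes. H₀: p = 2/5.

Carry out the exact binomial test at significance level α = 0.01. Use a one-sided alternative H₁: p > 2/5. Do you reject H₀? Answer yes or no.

Exact binomial: n=40, k=37, p₀=2/5=0.4000
P(X≥37) from Σ C(n,i)·p₀^i·(1−p₀)^(n−i)
p-value (one-sided, H₁ greater) = 0.00000
At α=0.01: p < α → reject H₀

reject H₀: yes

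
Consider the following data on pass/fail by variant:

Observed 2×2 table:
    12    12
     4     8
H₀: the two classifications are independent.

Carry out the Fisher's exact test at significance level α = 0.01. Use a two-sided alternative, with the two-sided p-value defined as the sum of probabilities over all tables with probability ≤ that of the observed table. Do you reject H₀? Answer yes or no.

reject H₀: no

Margins: r₁=24, r₂=12, c₁=16, c₂=20, n=36
p_obs = C(24,12)·C(12,4)/C(36,16); sum pmf over tables with pmf ≤ p_obs
p-value (two-sided) = 0.48150
At α=0.01: p ≥ α → fail to reject H₀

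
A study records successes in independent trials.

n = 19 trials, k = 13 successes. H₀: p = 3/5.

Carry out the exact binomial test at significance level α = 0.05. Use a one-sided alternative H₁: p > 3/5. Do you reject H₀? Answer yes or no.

reject H₀: no

Exact binomial: n=19, k=13, p₀=3/5=0.6000
P(X≥13) from Σ C(n,i)·p₀^i·(1−p₀)^(n−i)
p-value (one-sided, H₁ greater) = 0.30807
At α=0.05: p ≥ α → fail to reject H₀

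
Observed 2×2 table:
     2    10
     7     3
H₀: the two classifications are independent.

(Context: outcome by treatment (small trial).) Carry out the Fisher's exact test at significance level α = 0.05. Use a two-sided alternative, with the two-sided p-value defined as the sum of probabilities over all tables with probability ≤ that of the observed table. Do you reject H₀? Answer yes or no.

reject H₀: yes

Margins: r₁=12, r₂=10, c₁=9, c₂=13, n=22
p_obs = C(12,2)·C(10,7)/C(22,9); sum pmf over tables with pmf ≤ p_obs
p-value (two-sided) = 0.02742
At α=0.05: p < α → reject H₀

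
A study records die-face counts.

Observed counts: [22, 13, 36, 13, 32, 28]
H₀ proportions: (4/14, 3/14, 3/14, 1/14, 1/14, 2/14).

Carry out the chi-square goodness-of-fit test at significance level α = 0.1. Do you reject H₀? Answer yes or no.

reject H₀: yes

n = 144; E_i = n·p_i = [41.14, 30.86, 30.86, 10.29, 10.29, 20.57]
χ² = (22−41.14)²/41.14 + (13−30.86)²/30.86 + (36−30.86)²/30.86 + (13−10.29)²/10.29 + (32−10.29)²/10.29 + (28−20.57)²/20.57 = 69.3380
df = 5
p-value (upper-tail) = 0.00000
At α=0.1: p < α → reject H₀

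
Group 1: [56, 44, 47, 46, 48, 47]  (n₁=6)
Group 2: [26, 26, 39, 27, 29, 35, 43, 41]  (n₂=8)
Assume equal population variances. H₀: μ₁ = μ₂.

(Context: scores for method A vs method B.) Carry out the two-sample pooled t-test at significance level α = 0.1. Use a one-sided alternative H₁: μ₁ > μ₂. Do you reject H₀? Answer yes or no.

x̄₁=48.000, s₁=4.147, n₁=6
x̄₂=33.250, s₂=7.106, n₂=8
s_p² = [5·4.147² + 7·7.106²]/12 = 36.6250
SE = √(s_p²·(1/6+1/8)) = 3.2684
t = (48.000−33.250)/3.2684 = 4.5129
df = 12
p-value (one-sided, H₁ greater) = 0.00036
At α=0.1: p < α → reject H₀

reject H₀: yes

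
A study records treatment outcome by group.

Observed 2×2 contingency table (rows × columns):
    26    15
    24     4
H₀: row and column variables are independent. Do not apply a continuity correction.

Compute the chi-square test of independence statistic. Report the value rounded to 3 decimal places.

Row totals [41, 28], col totals [50, 19], n=69
χ² = (26−29.71)²/29.71 + (15−11.29)²/11.29 + (24−20.29)²/20.29 + (4−7.71)²/7.71 = 4.1463
df = 1

test statistic = 4.146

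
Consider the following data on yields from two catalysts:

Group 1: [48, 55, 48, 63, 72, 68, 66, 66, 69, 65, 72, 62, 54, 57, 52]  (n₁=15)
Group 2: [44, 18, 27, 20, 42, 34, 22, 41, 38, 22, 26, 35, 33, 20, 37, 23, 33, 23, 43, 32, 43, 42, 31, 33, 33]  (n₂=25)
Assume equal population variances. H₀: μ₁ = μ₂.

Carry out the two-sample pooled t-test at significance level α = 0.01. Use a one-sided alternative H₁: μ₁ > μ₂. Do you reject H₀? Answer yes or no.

x̄₁=61.133, s₁=8.219, n₁=15
x̄₂=31.800, s₂=8.297, n₂=25
s_p² = [14·8.219² + 24·8.297²]/38 = 68.3614
SE = √(s_p²·(1/15+1/25)) = 2.7003
t = (61.133−31.800)/2.7003 = 10.8628
df = 38
p-value (one-sided, H₁ greater) = 0.00000
At α=0.01: p < α → reject H₀

reject H₀: yes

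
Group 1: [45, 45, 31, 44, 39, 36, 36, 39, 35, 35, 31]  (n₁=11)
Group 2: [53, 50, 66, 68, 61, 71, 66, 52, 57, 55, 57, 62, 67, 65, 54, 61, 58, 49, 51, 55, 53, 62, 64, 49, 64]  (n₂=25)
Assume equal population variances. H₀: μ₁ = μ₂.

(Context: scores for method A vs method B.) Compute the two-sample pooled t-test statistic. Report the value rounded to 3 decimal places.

test statistic = -9.416

x̄₁=37.818, s₁=5.095, n₁=11
x̄₂=58.800, s₂=6.551, n₂=25
s_p² = [10·5.095² + 24·6.551²]/34 = 37.9305
SE = √(s_p²·(1/11+1/25)) = 2.2283
t = (37.818−58.800)/2.2283 = -9.4159
df = 34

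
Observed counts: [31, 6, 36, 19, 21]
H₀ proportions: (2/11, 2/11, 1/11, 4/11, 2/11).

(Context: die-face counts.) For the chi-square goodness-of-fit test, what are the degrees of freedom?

degrees of freedom = 4

df = k − 1 = 5 − 1 = 4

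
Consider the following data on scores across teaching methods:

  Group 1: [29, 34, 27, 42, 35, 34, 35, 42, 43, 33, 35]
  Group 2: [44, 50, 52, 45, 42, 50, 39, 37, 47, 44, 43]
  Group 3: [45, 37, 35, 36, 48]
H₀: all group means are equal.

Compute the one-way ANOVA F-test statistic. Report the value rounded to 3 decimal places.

Group means [35.36, 44.82, 40.20], grand mean 40.111
SSB = Σnᵢ(x̄ᵢ−x̄)² = 491.685; SSW = ΣΣ(x−x̄ᵢ)² = 622.982
MSB = 491.685/2 = 245.8424; MSW = 622.982/24 = 25.9576
F = MSB/MSW = 9.4709
df = (2, 24)

test statistic = 9.471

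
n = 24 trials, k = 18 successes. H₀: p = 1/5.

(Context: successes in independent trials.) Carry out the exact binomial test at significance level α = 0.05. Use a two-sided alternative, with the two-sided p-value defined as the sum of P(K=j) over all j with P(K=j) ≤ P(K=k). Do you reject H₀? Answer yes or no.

reject H₀: yes

Exact binomial: n=24, k=18, p₀=1/5=0.2000
P(X=j) = C(n,j)·p₀^j·(1−p₀)^(n−j); p = Σ P(X=j) over j with P(X=j) ≤ P(X=18)
p-value (two-sided) = 0.00000
At α=0.05: p < α → reject H₀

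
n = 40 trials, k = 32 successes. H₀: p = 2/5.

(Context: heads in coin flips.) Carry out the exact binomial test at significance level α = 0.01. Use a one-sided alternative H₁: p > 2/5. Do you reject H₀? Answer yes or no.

reject H₀: yes

Exact binomial: n=40, k=32, p₀=2/5=0.4000
P(X≥32) from Σ C(n,i)·p₀^i·(1−p₀)^(n−i)
p-value (one-sided, H₁ greater) = 0.00000
At α=0.01: p < α → reject H₀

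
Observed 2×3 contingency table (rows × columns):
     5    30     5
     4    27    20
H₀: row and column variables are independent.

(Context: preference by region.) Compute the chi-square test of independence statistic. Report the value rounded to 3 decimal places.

test statistic = 8.057

Row totals [40, 51], col totals [9, 57, 25], n=91
χ² = (5−3.96)²/3.96 + (30−25.05)²/25.05 + (5−10.99)²/10.99 + (4−5.04)²/5.04 + (27−31.95)²/31.95 + (20−14.01)²/14.01 = 8.0571
df = 2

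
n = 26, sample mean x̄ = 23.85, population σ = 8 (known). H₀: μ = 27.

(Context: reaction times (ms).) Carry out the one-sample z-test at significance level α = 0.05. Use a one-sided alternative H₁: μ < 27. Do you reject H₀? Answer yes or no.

SE = σ/√n = 8/√26 = 1.5689
z = (x̄−μ₀)/SE = (23.85−27)/1.5689 = -2.0077
p-value (one-sided, H₁ less) = 0.02234
At α=0.05: p < α → reject H₀

reject H₀: yes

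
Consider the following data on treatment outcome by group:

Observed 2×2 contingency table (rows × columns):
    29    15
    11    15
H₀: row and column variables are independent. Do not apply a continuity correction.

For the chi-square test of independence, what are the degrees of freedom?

degrees of freedom = 1

df = (r−1)(c−1) = (2−1)·(2−1) = 1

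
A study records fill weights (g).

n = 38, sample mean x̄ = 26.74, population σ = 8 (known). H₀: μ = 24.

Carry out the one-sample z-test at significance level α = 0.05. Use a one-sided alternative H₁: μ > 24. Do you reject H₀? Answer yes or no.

reject H₀: yes

SE = σ/√n = 8/√38 = 1.2978
z = (x̄−μ₀)/SE = (26.74−24)/1.2978 = 2.1113
p-value (one-sided, H₁ greater) = 0.01737
At α=0.05: p < α → reject H₀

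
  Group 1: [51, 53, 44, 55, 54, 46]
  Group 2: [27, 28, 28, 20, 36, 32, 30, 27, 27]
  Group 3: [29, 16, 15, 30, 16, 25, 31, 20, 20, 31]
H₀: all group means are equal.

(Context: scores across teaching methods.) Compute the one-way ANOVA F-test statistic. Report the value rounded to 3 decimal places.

Group means [50.50, 28.33, 23.30], grand mean 31.640
SSB = Σnᵢ(x̄ᵢ−x̄)² = 2928.160; SSW = ΣΣ(x−x̄ᵢ)² = 647.600
MSB = 2928.160/2 = 1464.0800; MSW = 647.600/22 = 29.4364
F = MSB/MSW = 49.7371
df = (2, 22)

test statistic = 49.737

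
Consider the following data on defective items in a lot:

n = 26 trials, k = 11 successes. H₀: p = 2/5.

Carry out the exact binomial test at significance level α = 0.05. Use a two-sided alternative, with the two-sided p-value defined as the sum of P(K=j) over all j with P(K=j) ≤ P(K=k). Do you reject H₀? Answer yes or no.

reject H₀: no

Exact binomial: n=26, k=11, p₀=2/5=0.4000
P(X=j) = C(n,j)·p₀^j·(1−p₀)^(n−j); p = Σ P(X=j) over j with P(X=j) ≤ P(X=11)
p-value (two-sided) = 0.84287
At α=0.05: p ≥ α → fail to reject H₀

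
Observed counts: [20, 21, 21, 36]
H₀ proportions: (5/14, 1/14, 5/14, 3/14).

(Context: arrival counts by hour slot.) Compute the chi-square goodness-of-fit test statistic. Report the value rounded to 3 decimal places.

n = 98; E_i = n·p_i = [35.00, 7.00, 35.00, 21.00]
χ² = (20−35.00)²/35.00 + (21−7.00)²/7.00 + (21−35.00)²/35.00 + (36−21.00)²/21.00 = 50.7429
df = 3

test statistic = 50.743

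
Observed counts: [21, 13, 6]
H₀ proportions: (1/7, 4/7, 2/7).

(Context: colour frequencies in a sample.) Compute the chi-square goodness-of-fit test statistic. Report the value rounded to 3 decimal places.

n = 40; E_i = n·p_i = [5.71, 22.86, 11.43]
χ² = (21−5.71)²/5.71 + (13−22.86)²/22.86 + (6−11.43)²/11.43 = 47.7188
df = 2

test statistic = 47.719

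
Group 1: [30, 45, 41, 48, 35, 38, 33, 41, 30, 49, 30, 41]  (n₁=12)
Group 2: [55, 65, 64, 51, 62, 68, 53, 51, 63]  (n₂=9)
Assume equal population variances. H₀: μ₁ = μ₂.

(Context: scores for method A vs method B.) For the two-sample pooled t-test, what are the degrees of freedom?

df = n₁ + n₂ − 2 = 12 + 9 − 2 = 19

degrees of freedom = 19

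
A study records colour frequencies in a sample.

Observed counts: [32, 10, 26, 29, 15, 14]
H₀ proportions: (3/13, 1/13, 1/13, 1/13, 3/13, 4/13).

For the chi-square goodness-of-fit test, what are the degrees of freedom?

degrees of freedom = 5

df = k − 1 = 6 − 1 = 5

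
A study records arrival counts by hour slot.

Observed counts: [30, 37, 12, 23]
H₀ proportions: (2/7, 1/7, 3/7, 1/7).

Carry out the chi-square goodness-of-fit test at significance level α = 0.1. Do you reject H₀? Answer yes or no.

n = 102; E_i = n·p_i = [29.14, 14.57, 43.71, 14.57]
χ² = (30−29.14)²/29.14 + (37−14.57)²/14.57 + (12−43.71)²/43.71 + (23−14.57)²/14.57 = 62.4314
df = 3
p-value (upper-tail) = 0.00000
At α=0.1: p < α → reject H₀

reject H₀: yes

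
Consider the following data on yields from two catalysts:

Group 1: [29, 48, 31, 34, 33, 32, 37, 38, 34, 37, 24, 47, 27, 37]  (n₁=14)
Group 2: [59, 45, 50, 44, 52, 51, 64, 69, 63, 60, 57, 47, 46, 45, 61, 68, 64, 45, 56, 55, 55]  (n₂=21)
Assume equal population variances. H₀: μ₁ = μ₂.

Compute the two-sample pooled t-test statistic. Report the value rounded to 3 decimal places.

x̄₁=34.857, s₁=6.712, n₁=14
x̄₂=55.048, s₂=8.028, n₂=21
s_p² = [13·6.712² + 20·8.028²]/33 = 56.8081
SE = √(s_p²·(1/14+1/21)) = 2.6006
t = (34.857−55.048)/2.6006 = -7.7639
df = 33

test statistic = -7.764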